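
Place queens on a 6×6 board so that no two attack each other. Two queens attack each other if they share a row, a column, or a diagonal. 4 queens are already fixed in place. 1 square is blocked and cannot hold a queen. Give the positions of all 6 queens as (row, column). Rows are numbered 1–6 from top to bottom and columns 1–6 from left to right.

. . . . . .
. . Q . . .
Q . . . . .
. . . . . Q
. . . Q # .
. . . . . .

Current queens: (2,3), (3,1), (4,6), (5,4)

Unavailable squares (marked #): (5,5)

Row 1: attacked by (2,3)→{2,3,4}; (3,1)→{1,3}; (4,6)→{3,6}; (5,4)→{4}. Safe: 5. Place at column 5.
Row 6: attacked by (1,5)→{5}; (2,3)→{3}; (3,1)→{1,4}; (4,6)→{4,6}; (5,4)→{3,4,5}. Safe: 2. Place at column 2.
Columns [5, 3, 1, 6, 4, 2], r−c [-4, -1, 2, -2, 1, 4], r+c [6, 5, 4, 10, 9, 8] are all distinct, so no two queens attack.

(1,5) (2,3) (3,1) (4,6) (5,4) (6,2)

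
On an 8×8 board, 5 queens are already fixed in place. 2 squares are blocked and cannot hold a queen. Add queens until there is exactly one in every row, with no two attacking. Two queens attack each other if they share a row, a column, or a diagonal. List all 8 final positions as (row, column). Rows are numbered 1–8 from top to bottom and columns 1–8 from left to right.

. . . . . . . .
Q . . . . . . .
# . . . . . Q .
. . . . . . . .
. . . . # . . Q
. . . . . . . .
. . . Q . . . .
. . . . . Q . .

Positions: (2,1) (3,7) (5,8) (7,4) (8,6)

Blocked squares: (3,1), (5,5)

(1,3) (2,1) (3,7) (4,5) (5,8) (6,2) (7,4) (8,6)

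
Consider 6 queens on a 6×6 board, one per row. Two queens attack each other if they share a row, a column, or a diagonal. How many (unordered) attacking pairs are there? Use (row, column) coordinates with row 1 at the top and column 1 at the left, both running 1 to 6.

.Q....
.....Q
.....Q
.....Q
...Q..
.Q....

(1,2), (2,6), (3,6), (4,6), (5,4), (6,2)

Same column: (1,2)–(6,2) (column 2); (2,6)–(3,6) (column 6); (2,6)–(4,6) (column 6); (3,6)–(4,6) (column 6).
Same diagonal: (2,6)–(6,2) (|2−6| = |6−2| = 4); (3,6)–(5,4) (|3−5| = |6−4| = 2).
Total attacking pairs: 6.

6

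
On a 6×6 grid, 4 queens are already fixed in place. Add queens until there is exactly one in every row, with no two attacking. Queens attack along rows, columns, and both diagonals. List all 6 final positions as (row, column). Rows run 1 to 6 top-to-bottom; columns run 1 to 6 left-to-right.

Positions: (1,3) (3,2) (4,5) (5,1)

(1,3) (2,6) (3,2) (4,5) (5,1) (6,4)

Row 2: attacked by (1,3)→{2,3,4}; (3,2)→{1,2,3}; (4,5)→{3,5}; (5,1)→{1,4}. Safe: 6. Place at column 6.
Row 6: attacked by (1,3)→{3}; (2,6)→{2,6}; (3,2)→{2,5}; (4,5)→{3,5}; (5,1)→{1,2}. Safe: 4. Place at column 4.
Columns [3, 6, 2, 5, 1, 4], r−c [-2, -4, 1, -1, 4, 2], r+c [4, 8, 5, 9, 6, 10] are all distinct, so no two queens attack.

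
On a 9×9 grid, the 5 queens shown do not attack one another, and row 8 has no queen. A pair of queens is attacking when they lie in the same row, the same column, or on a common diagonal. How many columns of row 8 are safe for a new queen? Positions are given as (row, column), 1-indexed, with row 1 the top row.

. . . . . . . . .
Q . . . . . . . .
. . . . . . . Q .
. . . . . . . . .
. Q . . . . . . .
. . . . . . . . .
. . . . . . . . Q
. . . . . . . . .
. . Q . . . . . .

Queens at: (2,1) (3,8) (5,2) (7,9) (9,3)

(2,1) attacks row 8 at column 1 and diagonals 7.
(3,8) attacks row 8 at column 8 and diagonals 3.
(5,2) attacks row 8 at column 2 and diagonals 5.
(7,9) attacks row 8 at column 9 and diagonals 8.
(9,3) attacks row 8 at column 3 and diagonals 2, 4.
Attacked columns: {1, 2, 3, 4, 5, 7, 8, 9}. Safe: {6}.

1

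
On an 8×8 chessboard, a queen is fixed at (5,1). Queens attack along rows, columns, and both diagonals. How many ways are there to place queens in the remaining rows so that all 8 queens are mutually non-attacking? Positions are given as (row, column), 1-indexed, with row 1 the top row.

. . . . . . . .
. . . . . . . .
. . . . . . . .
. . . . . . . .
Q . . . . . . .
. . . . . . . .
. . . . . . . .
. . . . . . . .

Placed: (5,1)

Branch on row 1: col 2 → 3; col 3 → 4; col 4 → 5; col 6 → 4; col 7 → 1; col 8 → 1.
Sum: 3 + 4 + 5 + 4 + 1 + 1 = 18.

18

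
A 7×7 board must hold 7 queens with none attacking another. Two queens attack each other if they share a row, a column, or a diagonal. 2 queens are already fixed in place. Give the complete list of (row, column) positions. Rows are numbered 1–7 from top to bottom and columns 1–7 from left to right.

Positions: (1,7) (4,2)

Row 2: attacked by (1,7)→{6,7}; (4,2)→{2,4}. Safe: 1, 3, 5. Place at column 3.
Row 3: attacked by (1,7)→{5,7}; (2,3)→{2,3,4}; (4,2)→{1,2,3}. Safe: 6. Place at column 6.
Row 5: attacked by (1,7)→{3,7}; (2,3)→{3,6}; (3,6)→{4,6}; (4,2)→{1,2,3}. Safe: 5. Place at column 5.
Row 6: attacked by (1,7)→{2,7}; (2,3)→{3,7}; (3,6)→{3,6}; (4,2)→{2,4}; (5,5)→{4,5,6}. Safe: 1. Place at column 1.
Row 7: attacked by (1,7)→{1,7}; (2,3)→{3}; (3,6)→{2,6}; (4,2)→{2,5}; (5,5)→{3,5,7}; (6,1)→{1,2}. Safe: 4. Place at column 4.
Columns [7, 3, 6, 2, 5, 1, 4], r−c [-6, -1, -3, 2, 0, 5, 3], r+c [8, 5, 9, 6, 10, 7, 11] are all distinct, so no two queens attack.

(1,7) (2,3) (3,6) (4,2) (5,5) (6,1) (7,4)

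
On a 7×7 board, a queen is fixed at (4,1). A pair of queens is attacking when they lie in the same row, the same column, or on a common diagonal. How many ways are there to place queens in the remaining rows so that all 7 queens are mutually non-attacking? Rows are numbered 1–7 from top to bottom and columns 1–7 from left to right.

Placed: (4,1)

Branch on row 1: col 2 → 2; col 3 → 1; col 5 → 0; col 6 → 2; col 7 → 1.
Sum: 2 + 1 + 0 + 2 + 1 = 6.

6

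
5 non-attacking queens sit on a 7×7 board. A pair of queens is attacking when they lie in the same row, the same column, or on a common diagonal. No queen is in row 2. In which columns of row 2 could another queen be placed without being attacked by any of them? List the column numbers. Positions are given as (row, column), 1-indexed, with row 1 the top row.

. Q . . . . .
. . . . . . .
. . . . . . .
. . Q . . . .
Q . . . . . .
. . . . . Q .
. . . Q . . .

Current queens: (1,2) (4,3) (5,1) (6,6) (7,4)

columns 7

(1,2) attacks row 2 at column 2 and diagonals 1, 3.
(4,3) attacks row 2 at column 3 and diagonals 1, 5.
(5,1) attacks row 2 at column 1 and diagonals 4.
(6,6) attacks row 2 at column 6 and diagonals 2.
(7,4) attacks row 2 at column 4.
Attacked columns: {1, 2, 3, 4, 5, 6}. Safe: {7}.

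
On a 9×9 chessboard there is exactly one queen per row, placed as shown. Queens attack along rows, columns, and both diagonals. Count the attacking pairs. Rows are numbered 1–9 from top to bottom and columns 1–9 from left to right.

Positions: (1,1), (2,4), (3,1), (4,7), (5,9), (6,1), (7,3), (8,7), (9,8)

5

Same column: (1,1)–(3,1) (column 1); (1,1)–(6,1) (column 1); (3,1)–(6,1) (column 1); (4,7)–(8,7) (column 7).
Same diagonal: (8,7)–(9,8) (|8−9| = |7−8| = 1).
Total attacking pairs: 5.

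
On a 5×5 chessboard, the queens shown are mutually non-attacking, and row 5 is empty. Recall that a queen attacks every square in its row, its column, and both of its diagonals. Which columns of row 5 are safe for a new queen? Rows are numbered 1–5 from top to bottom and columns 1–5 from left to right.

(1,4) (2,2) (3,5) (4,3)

columns 1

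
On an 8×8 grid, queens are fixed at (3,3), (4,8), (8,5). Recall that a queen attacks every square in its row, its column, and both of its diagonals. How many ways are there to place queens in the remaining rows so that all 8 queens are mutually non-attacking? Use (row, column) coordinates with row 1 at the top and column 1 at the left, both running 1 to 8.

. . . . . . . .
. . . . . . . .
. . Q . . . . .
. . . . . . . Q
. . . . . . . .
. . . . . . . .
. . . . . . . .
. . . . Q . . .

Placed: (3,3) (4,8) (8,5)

1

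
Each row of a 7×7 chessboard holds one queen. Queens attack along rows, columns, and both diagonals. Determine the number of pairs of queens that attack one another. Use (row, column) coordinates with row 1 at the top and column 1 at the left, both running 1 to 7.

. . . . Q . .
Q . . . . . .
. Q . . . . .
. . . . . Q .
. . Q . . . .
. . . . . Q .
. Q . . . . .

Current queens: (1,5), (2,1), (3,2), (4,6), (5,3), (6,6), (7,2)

3

Same column: (3,2)–(7,2) (column 2); (4,6)–(6,6) (column 6).
Same diagonal: (2,1)–(3,2) (|2−3| = |1−2| = 1).
Total attacking pairs: 3.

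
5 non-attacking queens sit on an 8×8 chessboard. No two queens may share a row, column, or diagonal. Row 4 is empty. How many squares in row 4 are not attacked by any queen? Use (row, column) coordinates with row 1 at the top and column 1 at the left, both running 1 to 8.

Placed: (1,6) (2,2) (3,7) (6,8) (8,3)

2

(1,6) attacks row 4 at column 6 and diagonals 3.
(2,2) attacks row 4 at column 2 and diagonals 4.
(3,7) attacks row 4 at column 7 and diagonals 6, 8.
(6,8) attacks row 4 at column 8 and diagonals 6.
(8,3) attacks row 4 at column 3 and diagonals 7.
Attacked columns: {2, 3, 4, 6, 7, 8}. Safe: {1, 5}.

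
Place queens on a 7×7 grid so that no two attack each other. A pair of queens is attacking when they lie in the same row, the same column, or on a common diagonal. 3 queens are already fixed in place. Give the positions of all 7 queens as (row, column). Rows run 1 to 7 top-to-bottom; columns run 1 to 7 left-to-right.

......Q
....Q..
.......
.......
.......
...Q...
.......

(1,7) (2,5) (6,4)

(1,7) (2,5) (3,3) (4,1) (5,6) (6,4) (7,2)

Row 3: attacked by (1,7)→{5,7}; (2,5)→{4,5,6}; (6,4)→{1,4,7}. Safe: 2, 3. Place at column 3.
Row 4: attacked by (1,7)→{4,7}; (2,5)→{3,5,7}; (3,3)→{2,3,4}; (6,4)→{2,4,6}. Safe: 1. Place at column 1.
Row 5: attacked by (1,7)→{3,7}; (2,5)→{2,5}; (3,3)→{1,3,5}; (4,1)→{1,2}; (6,4)→{3,4,5}. Safe: 6. Place at column 6.
Row 7: attacked by (1,7)→{1,7}; (2,5)→{5}; (3,3)→{3,7}; (4,1)→{1,4}; (5,6)→{4,6}; (6,4)→{3,4,5}. Safe: 2. Place at column 2.
Columns [7, 5, 3, 1, 6, 4, 2], r−c [-6, -3, 0, 3, -1, 2, 5], r+c [8, 7, 6, 5, 11, 10, 9] are all distinct, so no two queens attack.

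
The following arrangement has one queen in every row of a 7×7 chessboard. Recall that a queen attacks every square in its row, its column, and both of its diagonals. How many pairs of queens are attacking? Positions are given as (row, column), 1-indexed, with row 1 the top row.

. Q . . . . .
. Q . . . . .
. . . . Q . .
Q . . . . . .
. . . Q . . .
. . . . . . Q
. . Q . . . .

Same column: (1,2)–(2,2) (column 2).
Same diagonal: (1,2)–(6,7) (|1−6| = |2−7| = 5).
Total attacking pairs: 2.

2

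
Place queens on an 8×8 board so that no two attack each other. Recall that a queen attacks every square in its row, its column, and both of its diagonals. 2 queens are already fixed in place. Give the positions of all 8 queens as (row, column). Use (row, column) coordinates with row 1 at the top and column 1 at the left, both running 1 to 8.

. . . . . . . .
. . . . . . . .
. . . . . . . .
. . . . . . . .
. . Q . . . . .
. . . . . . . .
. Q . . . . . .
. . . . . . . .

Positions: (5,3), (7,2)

(1,1) (2,5) (3,8) (4,6) (5,3) (6,7) (7,2) (8,4)

Row 1: attacked by (5,3)→{3,7}; (7,2)→{2,8}. Safe: 1, 4, 5, 6. Place at column 1.
Row 2: attacked by (1,1)→{1,2}; (5,3)→{3,6}; (7,2)→{2,7}. Safe: 4, 5, 8. Place at column 5.
Row 3: attacked by (1,1)→{1,3}; (2,5)→{4,5,6}; (5,3)→{1,3,5}; (7,2)→{2,6}. Safe: 7, 8. Place at column 8.
Row 4: attacked by (1,1)→{1,4}; (2,5)→{3,5,7}; (3,8)→{7,8}; (5,3)→{2,3,4}; (7,2)→{2,5}. Safe: 6. Place at column 6.
Row 6: attacked by (1,1)→{1,6}; (2,5)→{1,5}; (3,8)→{5,8}; (4,6)→{4,6,8}; (5,3)→{2,3,4}; (7,2)→{1,2,3}. Safe: 7. Place at column 7.
Row 8: attacked by (1,1)→{1,8}; (2,5)→{5}; (3,8)→{3,8}; (4,6)→{2,6}; (5,3)→{3,6}; (6,7)→{5,7}; (7,2)→{1,2,3}. Safe: 4. Place at column 4.
Columns [1, 5, 8, 6, 3, 7, 2, 4], r−c [0, -3, -5, -2, 2, -1, 5, 4], r+c [2, 7, 11, 10, 8, 13, 9, 12] are all distinct, so no two queens attack.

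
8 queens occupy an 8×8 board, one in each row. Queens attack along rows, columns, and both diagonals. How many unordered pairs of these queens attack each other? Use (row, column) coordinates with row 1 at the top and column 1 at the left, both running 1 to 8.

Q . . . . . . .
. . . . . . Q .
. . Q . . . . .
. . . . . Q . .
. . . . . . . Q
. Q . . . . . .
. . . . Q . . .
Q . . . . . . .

3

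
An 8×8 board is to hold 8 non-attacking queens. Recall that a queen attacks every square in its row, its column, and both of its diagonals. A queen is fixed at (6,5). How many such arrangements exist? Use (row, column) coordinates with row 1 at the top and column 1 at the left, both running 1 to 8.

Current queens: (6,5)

12

Branch on row 1: col 1 → 0; col 2 → 2; col 3 → 2; col 4 → 1; col 6 → 3; col 7 → 2; col 8 → 2.
Sum: 0 + 2 + 2 + 1 + 3 + 2 + 2 = 12.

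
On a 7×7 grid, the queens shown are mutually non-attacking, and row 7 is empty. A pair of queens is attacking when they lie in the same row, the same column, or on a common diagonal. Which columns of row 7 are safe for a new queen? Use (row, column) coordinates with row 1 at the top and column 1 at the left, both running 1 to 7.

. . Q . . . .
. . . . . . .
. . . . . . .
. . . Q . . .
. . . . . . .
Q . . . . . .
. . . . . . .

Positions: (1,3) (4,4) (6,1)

(1,3) attacks row 7 at column 3.
(4,4) attacks row 7 at column 4 and diagonals 1, 7.
(6,1) attacks row 7 at column 1 and diagonals 2.
Attacked columns: {1, 2, 3, 4, 7}. Safe: {5, 6}.

columns 5, 6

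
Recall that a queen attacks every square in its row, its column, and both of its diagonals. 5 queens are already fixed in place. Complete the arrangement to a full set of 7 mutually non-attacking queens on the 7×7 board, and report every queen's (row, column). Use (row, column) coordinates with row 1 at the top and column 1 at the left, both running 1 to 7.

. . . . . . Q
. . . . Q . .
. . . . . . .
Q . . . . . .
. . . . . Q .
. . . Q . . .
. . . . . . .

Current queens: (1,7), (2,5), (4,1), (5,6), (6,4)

(1,7) (2,5) (3,3) (4,1) (5,6) (6,4) (7,2)

Row 3: attacked by (1,7)→{5,7}; (2,5)→{4,5,6}; (4,1)→{1,2}; (5,6)→{4,6}; (6,4)→{1,4,7}. Safe: 3. Place at column 3.
Row 7: attacked by (1,7)→{1,7}; (2,5)→{5}; (3,3)→{3,7}; (4,1)→{1,4}; (5,6)→{4,6}; (6,4)→{3,4,5}. Safe: 2. Place at column 2.
Columns [7, 5, 3, 1, 6, 4, 2], r−c [-6, -3, 0, 3, -1, 2, 5], r+c [8, 7, 6, 5, 11, 10, 9] are all distinct, so no two queens attack.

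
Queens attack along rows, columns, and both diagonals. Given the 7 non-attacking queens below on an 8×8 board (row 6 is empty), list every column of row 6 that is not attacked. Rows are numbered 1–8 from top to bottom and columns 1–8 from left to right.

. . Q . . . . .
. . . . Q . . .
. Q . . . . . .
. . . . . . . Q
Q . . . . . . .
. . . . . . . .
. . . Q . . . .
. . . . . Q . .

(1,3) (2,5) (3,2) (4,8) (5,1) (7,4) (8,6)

columns 7

(1,3) attacks row 6 at column 3 and diagonals 8.
(2,5) attacks row 6 at column 5 and diagonals 1.
(3,2) attacks row 6 at column 2 and diagonals 5.
(4,8) attacks row 6 at column 8 and diagonals 6.
(5,1) attacks row 6 at column 1 and diagonals 2.
(7,4) attacks row 6 at column 4 and diagonals 3, 5.
(8,6) attacks row 6 at column 6 and diagonals 4, 8.
Attacked columns: {1, 2, 3, 4, 5, 6, 8}. Safe: {7}.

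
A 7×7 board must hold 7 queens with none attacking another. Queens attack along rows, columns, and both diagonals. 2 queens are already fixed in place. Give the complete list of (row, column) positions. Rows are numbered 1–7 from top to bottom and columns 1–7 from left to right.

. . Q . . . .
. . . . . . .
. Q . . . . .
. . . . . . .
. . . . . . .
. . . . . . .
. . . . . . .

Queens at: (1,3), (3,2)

(1,3) (2,6) (3,2) (4,5) (5,1) (6,4) (7,7)

Row 2: attacked by (1,3)→{2,3,4}; (3,2)→{1,2,3}. Safe: 5, 6, 7. Place at column 6.
Row 4: attacked by (1,3)→{3,6}; (2,6)→{4,6}; (3,2)→{1,2,3}. Safe: 5, 7. Place at column 5.
Row 5: attacked by (1,3)→{3,7}; (2,6)→{3,6}; (3,2)→{2,4}; (4,5)→{4,5,6}. Safe: 1. Place at column 1.
Row 6: attacked by (1,3)→{3}; (2,6)→{2,6}; (3,2)→{2,5}; (4,5)→{3,5,7}; (5,1)→{1,2}. Safe: 4. Place at column 4.
Row 7: attacked by (1,3)→{3}; (2,6)→{1,6}; (3,2)→{2,6}; (4,5)→{2,5}; (5,1)→{1,3}; (6,4)→{3,4,5}. Safe: 7. Place at column 7.
Columns [3, 6, 2, 5, 1, 4, 7], r−c [-2, -4, 1, -1, 4, 2, 0], r+c [4, 8, 5, 9, 6, 10, 14] are all distinct, so no two queens attack.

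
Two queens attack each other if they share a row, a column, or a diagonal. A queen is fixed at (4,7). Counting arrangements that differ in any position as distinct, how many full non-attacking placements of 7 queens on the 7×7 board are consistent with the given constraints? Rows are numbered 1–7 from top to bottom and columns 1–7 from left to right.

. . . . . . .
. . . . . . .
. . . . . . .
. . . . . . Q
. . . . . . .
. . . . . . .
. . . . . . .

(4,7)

6

Branch on row 1: col 1 → 1; col 2 → 2; col 3 → 0; col 5 → 1; col 6 → 2.
Sum: 1 + 2 + 0 + 1 + 2 = 6.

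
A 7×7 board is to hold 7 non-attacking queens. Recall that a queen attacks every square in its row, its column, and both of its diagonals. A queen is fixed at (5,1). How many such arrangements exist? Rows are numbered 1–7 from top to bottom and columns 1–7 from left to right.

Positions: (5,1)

6

Branch on row 1: col 2 → 2; col 3 → 1; col 4 → 0; col 6 → 2; col 7 → 1.
Sum: 2 + 1 + 0 + 2 + 1 = 6.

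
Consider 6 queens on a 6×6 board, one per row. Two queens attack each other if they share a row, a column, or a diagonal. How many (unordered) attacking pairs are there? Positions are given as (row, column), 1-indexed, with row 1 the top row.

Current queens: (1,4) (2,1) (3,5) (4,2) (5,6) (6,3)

All columns are distinct and no two queens satisfy |Δrow| = |Δcol|, so no pair attacks.

0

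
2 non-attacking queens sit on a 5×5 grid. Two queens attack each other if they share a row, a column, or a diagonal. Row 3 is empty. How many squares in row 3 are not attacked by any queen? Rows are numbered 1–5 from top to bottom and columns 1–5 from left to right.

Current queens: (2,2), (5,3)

1

(2,2) attacks row 3 at column 2 and diagonals 1, 3.
(5,3) attacks row 3 at column 3 and diagonals 1, 5.
Attacked columns: {1, 2, 3, 5}. Safe: {4}.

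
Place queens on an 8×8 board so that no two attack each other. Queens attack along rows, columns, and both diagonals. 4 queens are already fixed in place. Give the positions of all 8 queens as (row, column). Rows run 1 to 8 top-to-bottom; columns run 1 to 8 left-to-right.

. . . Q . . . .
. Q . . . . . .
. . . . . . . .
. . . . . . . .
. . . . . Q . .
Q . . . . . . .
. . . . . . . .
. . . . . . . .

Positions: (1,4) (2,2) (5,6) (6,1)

(1,4) (2,2) (3,5) (4,8) (5,6) (6,1) (7,3) (8,7)

Row 3: attacked by (1,4)→{2,4,6}; (2,2)→{1,2,3}; (5,6)→{4,6,8}; (6,1)→{1,4}. Safe: 5, 7. Place at column 5.
Row 4: attacked by (1,4)→{1,4,7}; (2,2)→{2,4}; (3,5)→{4,5,6}; (5,6)→{5,6,7}; (6,1)→{1,3}. Safe: 8. Place at column 8.
Row 7: attacked by (1,4)→{4}; (2,2)→{2,7}; (3,5)→{1,5}; (4,8)→{5,8}; (5,6)→{4,6,8}; (6,1)→{1,2}. Safe: 3. Place at column 3.
Row 8: attacked by (1,4)→{4}; (2,2)→{2,8}; (3,5)→{5}; (4,8)→{4,8}; (5,6)→{3,6}; (6,1)→{1,3}; (7,3)→{2,3,4}. Safe: 7. Place at column 7.
Columns [4, 2, 5, 8, 6, 1, 3, 7], r−c [-3, 0, -2, -4, -1, 5, 4, 1], r+c [5, 4, 8, 12, 11, 7, 10, 15] are all distinct, so no two queens attack.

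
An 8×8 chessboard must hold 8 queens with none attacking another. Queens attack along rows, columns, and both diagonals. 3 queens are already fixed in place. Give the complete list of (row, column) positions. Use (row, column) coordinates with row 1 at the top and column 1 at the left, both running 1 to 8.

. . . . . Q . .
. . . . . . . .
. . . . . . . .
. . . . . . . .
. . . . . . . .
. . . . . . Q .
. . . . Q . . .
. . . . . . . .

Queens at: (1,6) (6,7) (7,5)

Row 2: attacked by (1,6)→{5,6,7}; (6,7)→{3,7}; (7,5)→{5}. Safe: 1, 2, 4, 8. Place at column 8.
Row 3: attacked by (1,6)→{4,6,8}; (2,8)→{7,8}; (6,7)→{4,7}; (7,5)→{1,5}. Safe: 2, 3. Place at column 2.
Row 4: attacked by (1,6)→{3,6}; (2,8)→{6,8}; (3,2)→{1,2,3}; (6,7)→{5,7}; (7,5)→{2,5,8}. Safe: 4. Place at column 4.
Row 5: attacked by (1,6)→{2,6}; (2,8)→{5,8}; (3,2)→{2,4}; (4,4)→{3,4,5}; (6,7)→{6,7,8}; (7,5)→{3,5,7}. Safe: 1. Place at column 1.
Row 8: attacked by (1,6)→{6}; (2,8)→{2,8}; (3,2)→{2,7}; (4,4)→{4,8}; (5,1)→{1,4}; (6,7)→{5,7}; (7,5)→{4,5,6}. Safe: 3. Place at column 3.
Columns [6, 8, 2, 4, 1, 7, 5, 3], r−c [-5, -6, 1, 0, 4, -1, 2, 5], r+c [7, 10, 5, 8, 6, 13, 12, 11] are all distinct, so no two queens attack.

(1,6) (2,8) (3,2) (4,4) (5,1) (6,7) (7,5) (8,3)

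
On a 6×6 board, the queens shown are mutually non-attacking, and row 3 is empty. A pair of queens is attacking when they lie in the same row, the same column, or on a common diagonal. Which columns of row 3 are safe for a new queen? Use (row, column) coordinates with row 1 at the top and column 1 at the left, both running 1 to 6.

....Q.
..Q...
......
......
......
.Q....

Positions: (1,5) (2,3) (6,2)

columns 1, 6

(1,5) attacks row 3 at column 5 and diagonals 3.
(2,3) attacks row 3 at column 3 and diagonals 2, 4.
(6,2) attacks row 3 at column 2 and diagonals 5.
Attacked columns: {2, 3, 4, 5}. Safe: {1, 6}.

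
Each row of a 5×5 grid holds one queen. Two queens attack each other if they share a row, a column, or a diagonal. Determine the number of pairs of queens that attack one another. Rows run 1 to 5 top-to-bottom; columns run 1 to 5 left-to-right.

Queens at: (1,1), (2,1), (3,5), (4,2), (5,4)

2

Same column: (1,1)–(2,1) (column 1).
Same diagonal: (2,1)–(5,4) (|2−5| = |1−4| = 3).
Total attacking pairs: 2.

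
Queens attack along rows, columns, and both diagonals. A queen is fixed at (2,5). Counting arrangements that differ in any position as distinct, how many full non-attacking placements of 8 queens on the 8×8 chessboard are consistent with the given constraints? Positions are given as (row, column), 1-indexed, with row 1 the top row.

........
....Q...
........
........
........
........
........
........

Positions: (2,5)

Branch on row 1: col 1 → 1; col 2 → 2; col 3 → 4; col 7 → 1; col 8 → 0.
Sum: 1 + 2 + 4 + 1 + 0 = 8.

8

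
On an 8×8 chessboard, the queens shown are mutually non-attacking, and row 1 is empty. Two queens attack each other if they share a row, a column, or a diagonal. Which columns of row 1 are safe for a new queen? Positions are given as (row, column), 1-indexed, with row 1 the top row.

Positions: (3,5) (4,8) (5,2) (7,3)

columns 1, 4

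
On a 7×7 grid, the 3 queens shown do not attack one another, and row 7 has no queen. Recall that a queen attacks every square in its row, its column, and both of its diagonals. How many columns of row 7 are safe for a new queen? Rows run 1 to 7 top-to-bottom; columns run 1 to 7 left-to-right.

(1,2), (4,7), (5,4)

(1,2) attacks row 7 at column 2.
(4,7) attacks row 7 at column 7 and diagonals 4.
(5,4) attacks row 7 at column 4 and diagonals 2, 6.
Attacked columns: {2, 4, 6, 7}. Safe: {1, 3, 5}.

3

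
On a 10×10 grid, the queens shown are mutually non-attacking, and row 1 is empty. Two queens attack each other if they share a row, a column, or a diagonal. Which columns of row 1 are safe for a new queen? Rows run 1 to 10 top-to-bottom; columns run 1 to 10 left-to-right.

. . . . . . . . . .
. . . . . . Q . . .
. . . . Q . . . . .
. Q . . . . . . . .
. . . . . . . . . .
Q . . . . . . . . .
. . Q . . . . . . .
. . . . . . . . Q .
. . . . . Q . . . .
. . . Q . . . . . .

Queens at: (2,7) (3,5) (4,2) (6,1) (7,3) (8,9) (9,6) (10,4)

(2,7) attacks row 1 at column 7 and diagonals 6, 8.
(3,5) attacks row 1 at column 5 and diagonals 3, 7.
(4,2) attacks row 1 at column 2 and diagonals 5.
(6,1) attacks row 1 at column 1 and diagonals 6.
(7,3) attacks row 1 at column 3 and diagonals 9.
(8,9) attacks row 1 at column 9 and diagonals 2.
(9,6) attacks row 1 at column 6.
(10,4) attacks row 1 at column 4.
Attacked columns: {1, 2, 3, 4, 5, 6, 7, 8, 9}. Safe: {10}.

columns 10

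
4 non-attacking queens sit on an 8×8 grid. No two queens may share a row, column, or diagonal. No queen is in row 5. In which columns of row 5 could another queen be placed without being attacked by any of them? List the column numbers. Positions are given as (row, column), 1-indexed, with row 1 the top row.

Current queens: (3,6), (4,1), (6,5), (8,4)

columns 3

(3,6) attacks row 5 at column 6 and diagonals 4, 8.
(4,1) attacks row 5 at column 1 and diagonals 2.
(6,5) attacks row 5 at column 5 and diagonals 4, 6.
(8,4) attacks row 5 at column 4 and diagonals 1, 7.
Attacked columns: {1, 2, 4, 5, 6, 7, 8}. Safe: {3}.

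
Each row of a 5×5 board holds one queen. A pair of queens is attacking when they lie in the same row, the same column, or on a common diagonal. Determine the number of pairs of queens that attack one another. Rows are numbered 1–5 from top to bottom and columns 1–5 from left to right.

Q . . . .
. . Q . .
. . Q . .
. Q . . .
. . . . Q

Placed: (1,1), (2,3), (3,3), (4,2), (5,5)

5

Same column: (2,3)–(3,3) (column 3).
Same diagonal: (1,1)–(3,3) (|1−3| = |1−3| = 2); (1,1)–(5,5) (|1−5| = |1−5| = 4); (3,3)–(4,2) (|3−4| = |3−2| = 1); (3,3)–(5,5) (|3−5| = |3−5| = 2).
Total attacking pairs: 5.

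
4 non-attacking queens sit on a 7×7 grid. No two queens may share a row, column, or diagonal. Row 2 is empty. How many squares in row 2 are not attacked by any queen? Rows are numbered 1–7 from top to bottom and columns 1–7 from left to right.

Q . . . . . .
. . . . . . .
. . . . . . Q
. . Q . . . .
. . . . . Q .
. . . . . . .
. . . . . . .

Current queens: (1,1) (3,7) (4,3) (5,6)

1

(1,1) attacks row 2 at column 1 and diagonals 2.
(3,7) attacks row 2 at column 7 and diagonals 6.
(4,3) attacks row 2 at column 3 and diagonals 1, 5.
(5,6) attacks row 2 at column 6 and diagonals 3.
Attacked columns: {1, 2, 3, 5, 6, 7}. Safe: {4}.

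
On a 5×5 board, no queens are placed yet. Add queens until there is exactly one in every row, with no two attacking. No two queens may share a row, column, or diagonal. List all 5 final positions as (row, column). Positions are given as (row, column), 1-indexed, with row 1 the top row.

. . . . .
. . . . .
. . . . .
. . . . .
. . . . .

Row 1: Safe: 1, 2, 3, 4, 5. Place at column 2.
Row 2: attacked by (1,2)→{1,2,3}. Safe: 4, 5. Place at column 5.
Row 3: attacked by (1,2)→{2,4}; (2,5)→{4,5}. Safe: 1, 3. Place at column 3.
Row 4: attacked by (1,2)→{2,5}; (2,5)→{3,5}; (3,3)→{2,3,4}. Safe: 1. Place at column 1.
Row 5: attacked by (1,2)→{2}; (2,5)→{2,5}; (3,3)→{1,3,5}; (4,1)→{1,2}. Safe: 4. Place at column 4.
Columns [2, 5, 3, 1, 4], r−c [-1, -3, 0, 3, 1], r+c [3, 7, 6, 5, 9] are all distinct, so no two queens attack.

(1,2) (2,5) (3,3) (4,1) (5,4)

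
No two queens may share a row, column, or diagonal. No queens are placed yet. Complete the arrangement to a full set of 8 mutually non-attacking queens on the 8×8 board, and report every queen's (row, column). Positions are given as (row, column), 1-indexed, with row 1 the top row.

(1,8) (2,4) (3,1) (4,3) (5,6) (6,2) (7,7) (8,5)

Row 1: Safe: 1, 2, 3, 4, 5, 6, 7, 8. Place at column 8.
Row 2: attacked by (1,8)→{7,8}. Safe: 1, 2, 3, 4, 5, 6. Place at column 4.
Row 3: attacked by (1,8)→{6,8}; (2,4)→{3,4,5}. Safe: 1, 2, 7. Place at column 1.
Row 4: attacked by (1,8)→{5,8}; (2,4)→{2,4,6}; (3,1)→{1,2}. Safe: 3, 7. Place at column 3.
Row 5: attacked by (1,8)→{4,8}; (2,4)→{1,4,7}; (3,1)→{1,3}; (4,3)→{2,3,4}. Safe: 5, 6. Place at column 6.
Row 6: attacked by (1,8)→{3,8}; (2,4)→{4,8}; (3,1)→{1,4}; (4,3)→{1,3,5}; (5,6)→{5,6,7}. Safe: 2. Place at column 2.
Row 7: attacked by (1,8)→{2,8}; (2,4)→{4}; (3,1)→{1,5}; (4,3)→{3,6}; (5,6)→{4,6,8}; (6,2)→{1,2,3}. Safe: 7. Place at column 7.
Row 8: attacked by (1,8)→{1,8}; (2,4)→{4}; (3,1)→{1,6}; (4,3)→{3,7}; (5,6)→{3,6}; (6,2)→{2,4}; (7,7)→{6,7,8}. Safe: 5. Place at column 5.
Columns [8, 4, 1, 3, 6, 2, 7, 5], r−c [-7, -2, 2, 1, -1, 4, 0, 3], r+c [9, 6, 4, 7, 11, 8, 14, 13] are all distinct, so no two queens attack.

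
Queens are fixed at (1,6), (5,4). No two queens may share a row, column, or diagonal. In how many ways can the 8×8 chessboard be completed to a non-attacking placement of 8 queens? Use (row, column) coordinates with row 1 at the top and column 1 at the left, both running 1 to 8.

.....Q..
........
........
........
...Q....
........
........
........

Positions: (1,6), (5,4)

Branch on row 2: col 2 → 1; col 3 → 2; col 8 → 0.
Sum: 1 + 2 + 0 = 3.

3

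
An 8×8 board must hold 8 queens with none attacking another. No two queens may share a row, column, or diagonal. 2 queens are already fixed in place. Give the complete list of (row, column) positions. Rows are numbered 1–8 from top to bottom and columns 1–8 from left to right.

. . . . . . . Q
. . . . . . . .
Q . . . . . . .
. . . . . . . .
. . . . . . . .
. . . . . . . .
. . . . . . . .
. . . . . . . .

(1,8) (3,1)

(1,8) (2,3) (3,1) (4,6) (5,2) (6,5) (7,7) (8,4)

Row 2: attacked by (1,8)→{7,8}; (3,1)→{1,2}. Safe: 3, 4, 5, 6. Place at column 3.
Row 4: attacked by (1,8)→{5,8}; (2,3)→{1,3,5}; (3,1)→{1,2}. Safe: 4, 6, 7. Place at column 6.
Row 5: attacked by (1,8)→{4,8}; (2,3)→{3,6}; (3,1)→{1,3}; (4,6)→{5,6,7}. Safe: 2. Place at column 2.
Row 6: attacked by (1,8)→{3,8}; (2,3)→{3,7}; (3,1)→{1,4}; (4,6)→{4,6,8}; (5,2)→{1,2,3}. Safe: 5. Place at column 5.
Row 7: attacked by (1,8)→{2,8}; (2,3)→{3,8}; (3,1)→{1,5}; (4,6)→{3,6}; (5,2)→{2,4}; (6,5)→{4,5,6}. Safe: 7. Place at column 7.
Row 8: attacked by (1,8)→{1,8}; (2,3)→{3}; (3,1)→{1,6}; (4,6)→{2,6}; (5,2)→{2,5}; (6,5)→{3,5,7}; (7,7)→{6,7,8}. Safe: 4. Place at column 4.
Columns [8, 3, 1, 6, 2, 5, 7, 4], r−c [-7, -1, 2, -2, 3, 1, 0, 4], r+c [9, 5, 4, 10, 7, 11, 14, 12] are all distinct, so no two queens attack.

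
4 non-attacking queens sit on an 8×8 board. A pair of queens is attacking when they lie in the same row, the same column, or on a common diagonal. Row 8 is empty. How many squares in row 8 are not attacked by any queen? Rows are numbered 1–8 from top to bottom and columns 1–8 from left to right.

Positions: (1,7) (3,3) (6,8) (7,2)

(1,7) attacks row 8 at column 7.
(3,3) attacks row 8 at column 3 and diagonals 8.
(6,8) attacks row 8 at column 8 and diagonals 6.
(7,2) attacks row 8 at column 2 and diagonals 1, 3.
Attacked columns: {1, 2, 3, 6, 7, 8}. Safe: {4, 5}.

2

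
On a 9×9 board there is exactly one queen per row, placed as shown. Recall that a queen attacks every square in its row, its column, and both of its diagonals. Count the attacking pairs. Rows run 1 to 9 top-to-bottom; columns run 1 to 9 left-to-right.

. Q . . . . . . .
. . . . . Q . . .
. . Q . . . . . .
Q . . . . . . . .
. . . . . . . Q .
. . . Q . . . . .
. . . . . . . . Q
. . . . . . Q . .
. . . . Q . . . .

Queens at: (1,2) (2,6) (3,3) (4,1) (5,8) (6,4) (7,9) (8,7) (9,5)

All columns are distinct and no two queens satisfy |Δrow| = |Δcol|, so no pair attacks.

0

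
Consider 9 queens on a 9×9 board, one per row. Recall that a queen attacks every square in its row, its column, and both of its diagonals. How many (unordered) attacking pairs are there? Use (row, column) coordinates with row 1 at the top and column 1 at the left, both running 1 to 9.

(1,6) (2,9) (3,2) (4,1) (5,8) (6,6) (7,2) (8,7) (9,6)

Same column: (1,6)–(6,6) (column 6); (1,6)–(9,6) (column 6); (3,2)–(7,2) (column 2); (6,6)–(9,6) (column 6).
Same diagonal: (3,2)–(4,1) (|3−4| = |2−1| = 1); (3,2)–(8,7) (|3−8| = |2−7| = 5); (4,1)–(9,6) (|4−9| = |1−6| = 5); (8,7)–(9,6) (|8−9| = |7−6| = 1).
Total attacking pairs: 8.

8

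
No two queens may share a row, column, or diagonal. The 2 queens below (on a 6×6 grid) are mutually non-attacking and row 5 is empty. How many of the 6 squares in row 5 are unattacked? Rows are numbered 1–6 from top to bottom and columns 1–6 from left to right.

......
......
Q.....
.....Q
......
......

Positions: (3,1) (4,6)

2

(3,1) attacks row 5 at column 1 and diagonals 3.
(4,6) attacks row 5 at column 6 and diagonals 5.
Attacked columns: {1, 3, 5, 6}. Safe: {2, 4}.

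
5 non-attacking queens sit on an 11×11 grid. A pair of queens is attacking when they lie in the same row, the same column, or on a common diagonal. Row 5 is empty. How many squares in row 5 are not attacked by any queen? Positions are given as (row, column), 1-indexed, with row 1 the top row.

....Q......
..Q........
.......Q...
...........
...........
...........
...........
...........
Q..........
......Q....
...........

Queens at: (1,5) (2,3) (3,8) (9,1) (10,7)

2

(1,5) attacks row 5 at column 5 and diagonals 1, 9.
(2,3) attacks row 5 at column 3 and diagonals 6.
(3,8) attacks row 5 at column 8 and diagonals 6, 10.
(9,1) attacks row 5 at column 1 and diagonals 5.
(10,7) attacks row 5 at column 7 and diagonals 2.
Attacked columns: {1, 2, 3, 5, 6, 7, 8, 9, 10}. Safe: {4, 11}.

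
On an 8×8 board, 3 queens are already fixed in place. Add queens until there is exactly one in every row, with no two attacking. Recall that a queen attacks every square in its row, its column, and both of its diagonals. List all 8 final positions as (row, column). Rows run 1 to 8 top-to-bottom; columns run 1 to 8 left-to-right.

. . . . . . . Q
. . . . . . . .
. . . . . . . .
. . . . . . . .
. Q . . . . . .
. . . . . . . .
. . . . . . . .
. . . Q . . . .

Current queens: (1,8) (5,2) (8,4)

(1,8) (2,3) (3,1) (4,6) (5,2) (6,5) (7,7) (8,4)

Row 2: attacked by (1,8)→{7,8}; (5,2)→{2,5}; (8,4)→{4}. Safe: 1, 3, 6. Place at column 3.
Row 3: attacked by (1,8)→{6,8}; (2,3)→{2,3,4}; (5,2)→{2,4}; (8,4)→{4}. Safe: 1, 5, 7. Place at column 1.
Row 4: attacked by (1,8)→{5,8}; (2,3)→{1,3,5}; (3,1)→{1,2}; (5,2)→{1,2,3}; (8,4)→{4,8}. Safe: 6, 7. Place at column 6.
Row 6: attacked by (1,8)→{3,8}; (2,3)→{3,7}; (3,1)→{1,4}; (4,6)→{4,6,8}; (5,2)→{1,2,3}; (8,4)→{2,4,6}. Safe: 5. Place at column 5.
Row 7: attacked by (1,8)→{2,8}; (2,3)→{3,8}; (3,1)→{1,5}; (4,6)→{3,6}; (5,2)→{2,4}; (6,5)→{4,5,6}; (8,4)→{3,4,5}. Safe: 7. Place at column 7.
Columns [8, 3, 1, 6, 2, 5, 7, 4], r−c [-7, -1, 2, -2, 3, 1, 0, 4], r+c [9, 5, 4, 10, 7, 11, 14, 12] are all distinct, so no two queens attack.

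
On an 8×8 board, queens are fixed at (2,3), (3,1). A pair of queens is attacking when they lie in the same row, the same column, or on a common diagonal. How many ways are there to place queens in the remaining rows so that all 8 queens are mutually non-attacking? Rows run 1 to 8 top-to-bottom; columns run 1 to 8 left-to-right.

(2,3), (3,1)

7

Branch on row 1: col 5 → 2; col 6 → 3; col 7 → 1; col 8 → 1.
Sum: 2 + 3 + 1 + 1 = 7.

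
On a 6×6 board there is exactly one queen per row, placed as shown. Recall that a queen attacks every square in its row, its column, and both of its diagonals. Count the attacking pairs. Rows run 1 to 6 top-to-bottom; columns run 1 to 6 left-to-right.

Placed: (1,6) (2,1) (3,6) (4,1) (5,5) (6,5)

4

Same column: (1,6)–(3,6) (column 6); (2,1)–(4,1) (column 1); (5,5)–(6,5) (column 5).
Same diagonal: (2,1)–(6,5) (|2−6| = |1−5| = 4).
Total attacking pairs: 4.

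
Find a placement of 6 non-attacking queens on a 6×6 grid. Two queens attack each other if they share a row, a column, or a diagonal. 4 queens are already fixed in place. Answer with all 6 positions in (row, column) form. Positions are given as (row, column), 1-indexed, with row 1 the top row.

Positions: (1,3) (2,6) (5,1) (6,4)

Row 3: attacked by (1,3)→{1,3,5}; (2,6)→{5,6}; (5,1)→{1,3}; (6,4)→{1,4}. Safe: 2. Place at column 2.
Row 4: attacked by (1,3)→{3,6}; (2,6)→{4,6}; (3,2)→{1,2,3}; (5,1)→{1,2}; (6,4)→{2,4,6}. Safe: 5. Place at column 5.
Columns [3, 6, 2, 5, 1, 4], r−c [-2, -4, 1, -1, 4, 2], r+c [4, 8, 5, 9, 6, 10] are all distinct, so no two queens attack.

(1,3) (2,6) (3,2) (4,5) (5,1) (6,4)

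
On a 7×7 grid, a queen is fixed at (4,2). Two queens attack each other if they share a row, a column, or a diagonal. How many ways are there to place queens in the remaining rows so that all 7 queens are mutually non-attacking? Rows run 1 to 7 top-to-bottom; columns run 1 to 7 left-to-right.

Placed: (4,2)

Branch on row 1: col 1 → 1; col 3 → 2; col 4 → 2; col 6 → 0; col 7 → 1.
Sum: 1 + 2 + 2 + 0 + 1 = 6.

6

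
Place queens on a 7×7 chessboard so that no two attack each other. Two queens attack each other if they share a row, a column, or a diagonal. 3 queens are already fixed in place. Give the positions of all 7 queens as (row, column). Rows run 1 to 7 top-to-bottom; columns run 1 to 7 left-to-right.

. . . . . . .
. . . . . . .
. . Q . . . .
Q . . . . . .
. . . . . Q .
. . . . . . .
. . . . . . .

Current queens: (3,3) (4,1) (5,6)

(1,7) (2,5) (3,3) (4,1) (5,6) (6,4) (7,2)

Row 1: attacked by (3,3)→{1,3,5}; (4,1)→{1,4}; (5,6)→{2,6}. Safe: 7. Place at column 7.
Row 2: attacked by (1,7)→{6,7}; (3,3)→{2,3,4}; (4,1)→{1,3}; (5,6)→{3,6}. Safe: 5. Place at column 5.
Row 6: attacked by (1,7)→{2,7}; (2,5)→{1,5}; (3,3)→{3,6}; (4,1)→{1,3}; (5,6)→{5,6,7}. Safe: 4. Place at column 4.
Row 7: attacked by (1,7)→{1,7}; (2,5)→{5}; (3,3)→{3,7}; (4,1)→{1,4}; (5,6)→{4,6}; (6,4)→{3,4,5}. Safe: 2. Place at column 2.
Columns [7, 5, 3, 1, 6, 4, 2], r−c [-6, -3, 0, 3, -1, 2, 5], r+c [8, 7, 6, 5, 11, 10, 9] are all distinct, so no two queens attack.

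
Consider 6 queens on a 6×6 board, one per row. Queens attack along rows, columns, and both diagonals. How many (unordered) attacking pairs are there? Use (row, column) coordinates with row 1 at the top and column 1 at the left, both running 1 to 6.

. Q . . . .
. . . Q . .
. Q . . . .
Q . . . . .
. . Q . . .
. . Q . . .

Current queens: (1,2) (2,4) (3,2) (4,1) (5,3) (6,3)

4

Same column: (1,2)–(3,2) (column 2); (5,3)–(6,3) (column 3).
Same diagonal: (3,2)–(4,1) (|3−4| = |2−1| = 1); (4,1)–(6,3) (|4−6| = |1−3| = 2).
Total attacking pairs: 4.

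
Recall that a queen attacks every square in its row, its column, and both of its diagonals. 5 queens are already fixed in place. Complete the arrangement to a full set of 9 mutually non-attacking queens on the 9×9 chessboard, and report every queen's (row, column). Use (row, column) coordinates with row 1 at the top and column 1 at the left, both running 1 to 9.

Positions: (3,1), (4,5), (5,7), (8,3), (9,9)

(1,4) (2,8) (3,1) (4,5) (5,7) (6,2) (7,6) (8,3) (9,9)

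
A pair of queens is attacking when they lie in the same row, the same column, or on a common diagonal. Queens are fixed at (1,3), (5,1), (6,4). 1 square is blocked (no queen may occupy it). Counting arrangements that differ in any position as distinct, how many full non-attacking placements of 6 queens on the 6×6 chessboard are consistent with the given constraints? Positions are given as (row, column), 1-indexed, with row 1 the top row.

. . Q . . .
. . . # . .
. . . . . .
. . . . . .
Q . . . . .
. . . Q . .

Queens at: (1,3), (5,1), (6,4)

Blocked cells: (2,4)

Branch on row 2: col 5 → 0; col 6 → 1.
Sum: 0 + 1 = 1.

1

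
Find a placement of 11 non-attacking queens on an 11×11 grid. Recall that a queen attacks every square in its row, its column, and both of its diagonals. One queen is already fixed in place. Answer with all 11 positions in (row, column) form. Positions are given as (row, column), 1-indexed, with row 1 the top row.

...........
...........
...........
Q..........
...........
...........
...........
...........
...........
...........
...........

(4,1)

(1,5) (2,8) (3,10) (4,1) (5,6) (6,11) (7,2) (8,4) (9,7) (10,9) (11,3)

Row 1: attacked by (4,1)→{1,4}. Safe: 2, 3, 5, 6, 7, 8, 9, 10, 11. Place at column 5.
Row 2: attacked by (1,5)→{4,5,6}; (4,1)→{1,3}. Safe: 2, 7, 8, 9, 10, 11. Place at column 8.
Row 3: attacked by (1,5)→{3,5,7}; (2,8)→{7,8,9}; (4,1)→{1,2}. Safe: 4, 6, 10, 11. Place at column 10.
Row 5: attacked by (1,5)→{1,5,9}; (2,8)→{5,8,11}; (3,10)→{8,10}; (4,1)→{1,2}. Safe: 3, 4, 6, 7. Place at column 6.
Row 6: attacked by (1,5)→{5,10}; (2,8)→{4,8}; (3,10)→{7,10}; (4,1)→{1,3}; (5,6)→{5,6,7}. Safe: 2, 9, 11. Place at column 11.
Row 7: attacked by (1,5)→{5,11}; (2,8)→{3,8}; (3,10)→{6,10}; (4,1)→{1,4}; (5,6)→{4,6,8}; (6,11)→{10,11}. Safe: 2, 7, 9. Place at column 2.
Row 8: attacked by (1,5)→{5}; (2,8)→{2,8}; (3,10)→{5,10}; (4,1)→{1,5}; (5,6)→{3,6,9}; (6,11)→{9,11}; (7,2)→{1,2,3}. Safe: 4, 7. Place at column 4.
Row 9: attacked by (1,5)→{5}; (2,8)→{1,8}; (3,10)→{4,10}; (4,1)→{1,6}; (5,6)→{2,6,10}; (6,11)→{8,11}; (7,2)→{2,4}; (8,4)→{3,4,5}. Safe: 7, 9. Place at column 7.
Row 10: attacked by (1,5)→{5}; (2,8)→{8}; (3,10)→{3,10}; (4,1)→{1,7}; (5,6)→{1,6,11}; (6,11)→{7,11}; (7,2)→{2,5}; (8,4)→{2,4,6}; (9,7)→{6,7,8}. Safe: 9. Place at column 9.
Row 11: attacked by (1,5)→{5}; (2,8)→{8}; (3,10)→{2,10}; (4,1)→{1,8}; (5,6)→{6}; (6,11)→{6,11}; (7,2)→{2,6}; (8,4)→{1,4,7}; (9,7)→{5,7,9}; (10,9)→{8,9,10}. Safe: 3. Place at column 3.
Columns [5, 8, 10, 1, 6, 11, 2, 4, 7, 9, 3], r−c [-4, -6, -7, 3, -1, -5, 5, 4, 2, 1, 8], r+c [6, 10, 13, 5, 11, 17, 9, 12, 16, 19, 14] are all distinct, so no two queens attack.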